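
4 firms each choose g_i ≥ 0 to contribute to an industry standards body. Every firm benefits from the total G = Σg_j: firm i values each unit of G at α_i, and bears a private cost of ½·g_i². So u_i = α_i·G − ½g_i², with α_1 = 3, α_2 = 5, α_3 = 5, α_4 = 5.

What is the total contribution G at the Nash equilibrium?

Firm i's FOC: ∂u_i/∂g_i = α_i − g_i = 0, so g_i* = α_i.
NE contributions = (3, 5, 5, 5); G = 18.

18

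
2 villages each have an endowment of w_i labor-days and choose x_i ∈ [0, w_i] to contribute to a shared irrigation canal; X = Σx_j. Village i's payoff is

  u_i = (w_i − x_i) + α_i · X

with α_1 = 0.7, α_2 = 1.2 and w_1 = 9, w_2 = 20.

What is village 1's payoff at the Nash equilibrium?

∂u_i/∂x_i = α_i − 1, so village i contributes w_i if α_i > 1, else 0.
α_i > 1 for i ∈ {2}; NE contributions (0, 20), X = 20.
u_1 = (9 − 0) + 0.7·20 = 23.

23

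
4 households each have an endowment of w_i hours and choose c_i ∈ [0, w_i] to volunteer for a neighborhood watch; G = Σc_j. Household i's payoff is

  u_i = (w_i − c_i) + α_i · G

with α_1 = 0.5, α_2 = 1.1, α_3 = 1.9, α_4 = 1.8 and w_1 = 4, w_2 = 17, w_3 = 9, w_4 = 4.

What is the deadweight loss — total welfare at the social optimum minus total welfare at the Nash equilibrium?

17.2

∂u_i/∂c_i = α_i − 1, so household i contributes w_i if α_i > 1, else 0.
α_i > 1 for i ∈ {2, 3, 4}; NE contributions (0, 17, 9, 4), G = 30.
W^NE = Σw_i − G^NE + (Σα_i)·G^NE = 34 + 4.3·30 = 163.
Planner: ∂(Σu_j)/∂c_i = Σα_j − 1 = 4.3 > 0, so everyone contributes w_i; G^SO = 34, W^SO = 34 + 4.3·34 = 180.2.
Deadweight loss = 17.2.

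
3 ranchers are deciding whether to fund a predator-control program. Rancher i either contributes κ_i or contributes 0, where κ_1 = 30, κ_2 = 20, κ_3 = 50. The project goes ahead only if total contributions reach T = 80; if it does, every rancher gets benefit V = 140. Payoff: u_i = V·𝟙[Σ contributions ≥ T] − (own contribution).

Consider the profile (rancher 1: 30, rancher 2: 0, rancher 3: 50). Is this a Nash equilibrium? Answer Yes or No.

Yes

Total = 80 ≥ 80: provided.
Rancher 1 (pledges 30, payoff 110): dropping to 0 → total 50, payoff 0. No gain.
Rancher 2 (pledges 0, payoff 140): pledging 20 → total 100, payoff 120. No gain.
Rancher 3 (pledges 50, payoff 90): dropping to 0 → total 30, payoff 0. No gain.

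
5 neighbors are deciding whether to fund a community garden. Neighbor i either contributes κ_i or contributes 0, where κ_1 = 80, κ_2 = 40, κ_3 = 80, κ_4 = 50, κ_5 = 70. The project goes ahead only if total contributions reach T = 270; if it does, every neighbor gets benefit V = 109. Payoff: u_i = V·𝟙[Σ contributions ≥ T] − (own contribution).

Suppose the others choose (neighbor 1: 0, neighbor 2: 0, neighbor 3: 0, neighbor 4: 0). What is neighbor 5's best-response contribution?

Others' total = 0. Even contributing 70 gives 70 < 270: no benefit either way.
Best response: 0.

0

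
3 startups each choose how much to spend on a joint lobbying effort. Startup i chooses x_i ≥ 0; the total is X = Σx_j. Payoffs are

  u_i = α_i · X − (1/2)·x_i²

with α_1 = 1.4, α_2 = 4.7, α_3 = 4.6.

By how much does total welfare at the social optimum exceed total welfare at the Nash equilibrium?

Startup i's FOC: ∂u_i/∂x_i = α_i − x_i = 0, so x_i* = α_i.
NE contributions = (1.4, 4.7, 4.6); X = 10.7.
W^NE = (Σα)·X − ½Σα_i² = 10.7² − ½·45.21 = 91.885.
Planner sets x_i = Σα_j = 10.7 for every i, so X^SO = 3·10.7 = 32.1.
W^SO = (Σα)·X^SO − ½·3·(Σα)² = (3/2)·10.7² = 171.735.
Deadweight loss = W^SO − W^NE = 79.85.

79.85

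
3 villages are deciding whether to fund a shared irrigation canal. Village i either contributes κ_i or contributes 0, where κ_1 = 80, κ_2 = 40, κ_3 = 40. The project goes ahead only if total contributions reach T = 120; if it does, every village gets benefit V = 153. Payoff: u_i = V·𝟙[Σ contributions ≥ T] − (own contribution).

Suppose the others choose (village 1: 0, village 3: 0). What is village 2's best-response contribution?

0

Others' total = 0. Even contributing 40 gives 40 < 120: no benefit either way.
Best response: 0.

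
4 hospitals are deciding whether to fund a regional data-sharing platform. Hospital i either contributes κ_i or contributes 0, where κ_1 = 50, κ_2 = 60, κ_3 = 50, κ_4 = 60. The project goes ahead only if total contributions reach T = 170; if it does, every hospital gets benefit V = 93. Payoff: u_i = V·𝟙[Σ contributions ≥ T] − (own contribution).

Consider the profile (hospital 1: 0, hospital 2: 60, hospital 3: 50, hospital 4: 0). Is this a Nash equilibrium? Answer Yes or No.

No

Total = 110 < 170: not provided.
Hospital 1 (pledges 0, payoff 0): pledging 50 → total 160, payoff -50. No gain.
Hospital 2 (pledges 60, payoff -60): dropping to 0 → total 50, payoff 0. Profitable deviation.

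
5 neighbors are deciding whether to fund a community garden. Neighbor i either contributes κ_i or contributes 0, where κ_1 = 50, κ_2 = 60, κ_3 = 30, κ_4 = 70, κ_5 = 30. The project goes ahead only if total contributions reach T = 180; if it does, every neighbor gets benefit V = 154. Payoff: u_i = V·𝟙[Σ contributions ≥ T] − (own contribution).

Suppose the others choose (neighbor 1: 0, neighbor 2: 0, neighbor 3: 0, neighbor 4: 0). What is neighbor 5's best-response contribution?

Others' total = 0. Even contributing 30 gives 30 < 180: no benefit either way.
Best response: 0.

0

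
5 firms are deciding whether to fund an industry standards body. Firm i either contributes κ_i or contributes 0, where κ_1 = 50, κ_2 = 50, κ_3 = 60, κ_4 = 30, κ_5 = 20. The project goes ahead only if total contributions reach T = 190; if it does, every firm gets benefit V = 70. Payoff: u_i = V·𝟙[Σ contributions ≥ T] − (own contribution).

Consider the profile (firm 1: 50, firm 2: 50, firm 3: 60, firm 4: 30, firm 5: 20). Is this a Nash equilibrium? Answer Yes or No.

Total = 210 ≥ 190: provided.
Firm 1 (pledges 50, payoff 20): dropping to 0 → total 160, payoff 0. No gain.
Firm 2 (pledges 50, payoff 20): dropping to 0 → total 160, payoff 0. No gain.
Firm 3 (pledges 60, payoff 10): dropping to 0 → total 150, payoff 0. No gain.
Firm 4 (pledges 30, payoff 40): dropping to 0 → total 180, payoff 0. No gain.
Firm 5 (pledges 20, payoff 50): dropping to 0 → total 190, payoff 70. Profitable deviation.

No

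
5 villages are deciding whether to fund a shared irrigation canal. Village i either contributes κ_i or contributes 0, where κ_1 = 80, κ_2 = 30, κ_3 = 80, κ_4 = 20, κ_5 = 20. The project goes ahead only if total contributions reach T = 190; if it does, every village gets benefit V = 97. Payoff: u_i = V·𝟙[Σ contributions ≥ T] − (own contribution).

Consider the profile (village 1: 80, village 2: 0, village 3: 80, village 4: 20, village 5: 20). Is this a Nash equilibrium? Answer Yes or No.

Yes

Total = 200 ≥ 190: provided.
Village 1 (pledges 80, payoff 17): dropping to 0 → total 120, payoff 0. No gain.
Village 2 (pledges 0, payoff 97): pledging 30 → total 230, payoff 67. No gain.
Village 3 (pledges 80, payoff 17): dropping to 0 → total 120, payoff 0. No gain.
Village 4 (pledges 20, payoff 77): dropping to 0 → total 180, payoff 0. No gain.
Village 5 (pledges 20, payoff 77): dropping to 0 → total 180, payoff 0. No gain.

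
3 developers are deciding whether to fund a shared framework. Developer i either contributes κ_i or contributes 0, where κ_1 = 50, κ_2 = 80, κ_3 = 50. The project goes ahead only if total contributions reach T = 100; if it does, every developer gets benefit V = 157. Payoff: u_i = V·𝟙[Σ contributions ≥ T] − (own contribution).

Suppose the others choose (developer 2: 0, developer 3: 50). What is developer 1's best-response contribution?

Others' total = 50. Contributing 50 brings total to 100 ≥ 100: gain V − κ_1 = 107.
Best response: 50.

50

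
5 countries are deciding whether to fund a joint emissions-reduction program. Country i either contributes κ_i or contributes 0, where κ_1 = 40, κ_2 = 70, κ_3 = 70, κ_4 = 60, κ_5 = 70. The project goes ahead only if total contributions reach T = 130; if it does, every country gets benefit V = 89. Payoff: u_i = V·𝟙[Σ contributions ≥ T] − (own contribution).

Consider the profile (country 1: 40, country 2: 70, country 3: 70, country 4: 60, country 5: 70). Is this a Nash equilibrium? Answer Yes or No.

No

Total = 310 ≥ 130: provided.
Country 1 (pledges 40, payoff 49): dropping to 0 → total 270, payoff 89. Profitable deviation.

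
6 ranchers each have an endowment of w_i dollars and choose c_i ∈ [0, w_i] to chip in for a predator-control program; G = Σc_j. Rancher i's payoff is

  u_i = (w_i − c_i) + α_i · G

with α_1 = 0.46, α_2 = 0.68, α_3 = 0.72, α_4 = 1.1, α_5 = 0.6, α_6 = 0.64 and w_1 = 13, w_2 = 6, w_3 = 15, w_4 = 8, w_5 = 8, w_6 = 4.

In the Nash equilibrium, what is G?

∂u_i/∂c_i = α_i − 1, so rancher i contributes w_i if α_i > 1, else 0.
α_i > 1 for i ∈ {4}; NE contributions (0, 0, 0, 8, 0, 0), G = 8.

8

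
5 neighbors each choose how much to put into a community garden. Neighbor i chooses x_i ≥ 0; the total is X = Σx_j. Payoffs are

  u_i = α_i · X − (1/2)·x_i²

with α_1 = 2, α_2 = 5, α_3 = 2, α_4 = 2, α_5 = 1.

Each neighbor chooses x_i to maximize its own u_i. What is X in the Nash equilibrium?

12

Neighbor i's FOC: ∂u_i/∂x_i = α_i − x_i = 0, so x_i* = α_i.
NE contributions = (2, 5, 2, 2, 1); X = 12.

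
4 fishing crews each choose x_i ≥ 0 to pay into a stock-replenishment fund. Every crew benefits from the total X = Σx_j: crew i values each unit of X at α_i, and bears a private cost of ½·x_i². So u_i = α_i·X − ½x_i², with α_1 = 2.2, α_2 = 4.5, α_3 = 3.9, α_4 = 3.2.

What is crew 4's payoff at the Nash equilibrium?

Crew i's FOC: ∂u_i/∂x_i = α_i − x_i = 0, so x_i* = α_i.
NE contributions = (2.2, 4.5, 3.9, 3.2); X = 13.8.
u_4 = α_4·X − ½·(x_4)² = 3.2·13.8 − ½·3.2² = 39.04.

39.04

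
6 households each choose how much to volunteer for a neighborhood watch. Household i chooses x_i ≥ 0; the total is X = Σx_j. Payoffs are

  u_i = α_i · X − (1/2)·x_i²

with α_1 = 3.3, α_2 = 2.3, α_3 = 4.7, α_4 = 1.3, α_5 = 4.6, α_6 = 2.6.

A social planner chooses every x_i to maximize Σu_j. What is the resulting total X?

112.8

Planner FOC: ∂(Σu_j)/∂x_i = (Σα_j) − x_i = 0, so x_i^SO = Σα_j = 18.8 for every i; X^SO = 112.8.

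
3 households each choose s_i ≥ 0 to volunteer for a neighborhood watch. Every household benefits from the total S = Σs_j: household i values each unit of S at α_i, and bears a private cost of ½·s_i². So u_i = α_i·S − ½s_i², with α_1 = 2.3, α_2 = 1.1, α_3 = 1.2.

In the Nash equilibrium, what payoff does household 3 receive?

4.8

Household i's FOC: ∂u_i/∂s_i = α_i − s_i = 0, so s_i* = α_i.
NE contributions = (2.3, 1.1, 1.2); S = 4.6.
u_3 = α_3·S − ½·(s_3)² = 1.2·4.6 − ½·1.2² = 4.8.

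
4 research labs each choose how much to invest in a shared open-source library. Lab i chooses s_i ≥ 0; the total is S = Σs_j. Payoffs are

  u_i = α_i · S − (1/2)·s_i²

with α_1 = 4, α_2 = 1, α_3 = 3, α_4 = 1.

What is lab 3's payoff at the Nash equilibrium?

Lab i's FOC: ∂u_i/∂s_i = α_i − s_i = 0, so s_i* = α_i.
NE contributions = (4, 1, 3, 1); S = 9.
u_3 = α_3·S − ½·(s_3)² = 3·9 − ½·3² = 22.5.

22.5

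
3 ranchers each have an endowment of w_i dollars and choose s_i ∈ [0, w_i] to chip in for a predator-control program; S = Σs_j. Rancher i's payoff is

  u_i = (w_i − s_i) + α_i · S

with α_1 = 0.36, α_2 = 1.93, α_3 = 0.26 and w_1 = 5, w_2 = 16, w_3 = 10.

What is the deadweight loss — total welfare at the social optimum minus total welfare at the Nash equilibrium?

23.25

∂u_i/∂s_i = α_i − 1, so rancher i contributes w_i if α_i > 1, else 0.
α_i > 1 for i ∈ {2}; NE contributions (0, 16, 0), S = 16.
W^NE = Σw_i − S^NE + (Σα_i)·S^NE = 31 + 1.55·16 = 55.8.
Planner: ∂(Σu_j)/∂s_i = Σα_j − 1 = 1.55 > 0, so everyone contributes w_i; S^SO = 31, W^SO = 31 + 1.55·31 = 79.05.
Deadweight loss = 23.25.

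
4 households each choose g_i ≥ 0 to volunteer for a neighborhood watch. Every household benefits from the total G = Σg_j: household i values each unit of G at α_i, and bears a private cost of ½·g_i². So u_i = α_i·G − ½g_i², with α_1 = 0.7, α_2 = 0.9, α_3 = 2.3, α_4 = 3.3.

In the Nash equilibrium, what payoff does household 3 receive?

13.915

Household i's FOC: ∂u_i/∂g_i = α_i − g_i = 0, so g_i* = α_i.
NE contributions = (0.7, 0.9, 2.3, 3.3); G = 7.2.
u_3 = α_3·G − ½·(g_3)² = 2.3·7.2 − ½·2.3² = 13.915.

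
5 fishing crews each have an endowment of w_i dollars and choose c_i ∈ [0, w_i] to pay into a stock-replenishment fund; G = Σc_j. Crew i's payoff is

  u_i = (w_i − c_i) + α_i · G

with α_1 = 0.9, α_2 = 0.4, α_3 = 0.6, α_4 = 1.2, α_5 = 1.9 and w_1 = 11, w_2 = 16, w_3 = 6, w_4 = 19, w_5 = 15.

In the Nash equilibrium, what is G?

34

∂u_i/∂c_i = α_i − 1, so crew i contributes w_i if α_i > 1, else 0.
α_i > 1 for i ∈ {4, 5}; NE contributions (0, 0, 0, 19, 15), G = 34.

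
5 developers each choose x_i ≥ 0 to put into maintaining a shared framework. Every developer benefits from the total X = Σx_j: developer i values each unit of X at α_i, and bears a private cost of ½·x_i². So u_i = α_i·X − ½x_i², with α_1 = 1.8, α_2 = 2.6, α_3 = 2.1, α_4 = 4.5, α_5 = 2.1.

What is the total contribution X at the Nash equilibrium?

Developer i's FOC: ∂u_i/∂x_i = α_i − x_i = 0, so x_i* = α_i.
NE contributions = (1.8, 2.6, 2.1, 4.5, 2.1); X = 13.1.

13.1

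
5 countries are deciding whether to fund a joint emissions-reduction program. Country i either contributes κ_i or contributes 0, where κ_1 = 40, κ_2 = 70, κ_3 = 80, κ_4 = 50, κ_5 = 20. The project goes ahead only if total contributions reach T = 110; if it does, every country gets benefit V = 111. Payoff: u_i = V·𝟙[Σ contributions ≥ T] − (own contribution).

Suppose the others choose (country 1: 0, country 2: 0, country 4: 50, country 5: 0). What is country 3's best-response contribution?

Others' total = 50. Contributing 80 brings total to 130 ≥ 110: gain V − κ_3 = 31.
Best response: 80.

80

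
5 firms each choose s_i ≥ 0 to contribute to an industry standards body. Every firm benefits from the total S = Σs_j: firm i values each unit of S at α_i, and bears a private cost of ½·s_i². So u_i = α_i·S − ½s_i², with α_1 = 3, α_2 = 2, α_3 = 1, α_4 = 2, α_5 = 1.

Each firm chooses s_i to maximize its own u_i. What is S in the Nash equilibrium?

9

Firm i's FOC: ∂u_i/∂s_i = α_i − s_i = 0, so s_i* = α_i.
NE contributions = (3, 2, 1, 2, 1); S = 9.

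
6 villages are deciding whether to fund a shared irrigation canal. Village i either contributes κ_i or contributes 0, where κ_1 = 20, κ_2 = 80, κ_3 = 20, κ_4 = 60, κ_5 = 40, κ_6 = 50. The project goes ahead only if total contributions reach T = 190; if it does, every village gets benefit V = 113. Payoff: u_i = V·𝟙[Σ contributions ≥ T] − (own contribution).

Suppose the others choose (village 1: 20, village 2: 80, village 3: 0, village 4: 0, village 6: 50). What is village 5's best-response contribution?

Others' total = 150. Contributing 40 brings total to 190 ≥ 190: gain V − κ_5 = 73.
Best response: 40.

40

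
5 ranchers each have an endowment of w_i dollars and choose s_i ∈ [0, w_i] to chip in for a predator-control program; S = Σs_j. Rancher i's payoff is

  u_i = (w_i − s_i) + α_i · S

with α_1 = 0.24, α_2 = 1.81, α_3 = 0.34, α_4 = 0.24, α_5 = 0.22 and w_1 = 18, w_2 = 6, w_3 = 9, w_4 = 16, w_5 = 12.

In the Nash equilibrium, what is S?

∂u_i/∂s_i = α_i − 1, so rancher i contributes w_i if α_i > 1, else 0.
α_i > 1 for i ∈ {2}; NE contributions (0, 6, 0, 0, 0), S = 6.

6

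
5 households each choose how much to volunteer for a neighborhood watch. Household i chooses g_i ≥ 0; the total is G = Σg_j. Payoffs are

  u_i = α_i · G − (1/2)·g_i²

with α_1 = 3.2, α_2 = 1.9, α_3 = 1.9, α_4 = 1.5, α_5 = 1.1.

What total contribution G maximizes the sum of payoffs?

48

Planner FOC: ∂(Σu_j)/∂g_i = (Σα_j) − g_i = 0, so g_i^SO = Σα_j = 9.6 for every i; G^SO = 48.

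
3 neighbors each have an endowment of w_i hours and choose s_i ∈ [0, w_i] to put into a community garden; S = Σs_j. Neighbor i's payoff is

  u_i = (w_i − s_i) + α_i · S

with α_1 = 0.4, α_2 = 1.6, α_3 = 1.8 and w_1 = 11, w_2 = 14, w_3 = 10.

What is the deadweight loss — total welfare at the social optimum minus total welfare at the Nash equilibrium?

30.8

∂u_i/∂s_i = α_i − 1, so neighbor i contributes w_i if α_i > 1, else 0.
α_i > 1 for i ∈ {2, 3}; NE contributions (0, 14, 10), S = 24.
W^NE = Σw_i − S^NE + (Σα_i)·S^NE = 35 + 2.8·24 = 102.2.
Planner: ∂(Σu_j)/∂s_i = Σα_j − 1 = 2.8 > 0, so everyone contributes w_i; S^SO = 35, W^SO = 35 + 2.8·35 = 133.
Deadweight loss = 30.8.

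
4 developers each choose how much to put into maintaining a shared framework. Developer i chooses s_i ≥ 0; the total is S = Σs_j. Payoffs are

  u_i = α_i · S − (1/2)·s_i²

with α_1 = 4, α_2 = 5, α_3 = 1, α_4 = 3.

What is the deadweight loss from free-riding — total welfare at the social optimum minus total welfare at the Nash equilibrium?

Developer i's FOC: ∂u_i/∂s_i = α_i − s_i = 0, so s_i* = α_i.
NE contributions = (4, 5, 1, 3); S = 13.
W^NE = (Σα)·S − ½Σα_i² = 13² − ½·51 = 143.5.
Planner sets s_i = Σα_j = 13 for every i, so S^SO = 4·13 = 52.
W^SO = (Σα)·S^SO − ½·4·(Σα)² = (4/2)·13² = 338.
Deadweight loss = W^SO − W^NE = 194.5.

194.5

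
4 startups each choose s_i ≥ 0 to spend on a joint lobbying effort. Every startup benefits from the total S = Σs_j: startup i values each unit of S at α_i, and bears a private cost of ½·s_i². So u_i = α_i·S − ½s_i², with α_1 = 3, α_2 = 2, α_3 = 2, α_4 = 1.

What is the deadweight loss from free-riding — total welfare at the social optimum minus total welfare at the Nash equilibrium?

73

Startup i's FOC: ∂u_i/∂s_i = α_i − s_i = 0, so s_i* = α_i.
NE contributions = (3, 2, 2, 1); S = 8.
W^NE = (Σα)·S − ½Σα_i² = 8² − ½·18 = 55.
Planner sets s_i = Σα_j = 8 for every i, so S^SO = 4·8 = 32.
W^SO = (Σα)·S^SO − ½·4·(Σα)² = (4/2)·8² = 128.
Deadweight loss = W^SO − W^NE = 73.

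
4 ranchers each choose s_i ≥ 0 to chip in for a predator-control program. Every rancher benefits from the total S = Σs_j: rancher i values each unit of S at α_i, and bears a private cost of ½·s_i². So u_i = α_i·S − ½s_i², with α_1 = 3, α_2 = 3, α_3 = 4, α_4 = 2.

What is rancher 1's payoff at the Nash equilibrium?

31.5

Rancher i's FOC: ∂u_i/∂s_i = α_i − s_i = 0, so s_i* = α_i.
NE contributions = (3, 3, 4, 2); S = 12.
u_1 = α_1·S − ½·(s_1)² = 3·12 − ½·3² = 31.5.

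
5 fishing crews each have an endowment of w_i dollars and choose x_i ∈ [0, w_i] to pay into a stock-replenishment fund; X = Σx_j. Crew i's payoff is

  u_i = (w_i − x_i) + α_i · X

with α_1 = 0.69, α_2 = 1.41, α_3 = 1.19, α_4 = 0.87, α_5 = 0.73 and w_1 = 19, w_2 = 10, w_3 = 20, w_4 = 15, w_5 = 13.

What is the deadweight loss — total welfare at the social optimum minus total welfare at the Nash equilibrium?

182.83

∂u_i/∂x_i = α_i − 1, so crew i contributes w_i if α_i > 1, else 0.
α_i > 1 for i ∈ {2, 3}; NE contributions (0, 10, 20, 0, 0), X = 30.
W^NE = Σw_i − X^NE + (Σα_i)·X^NE = 77 + 3.89·30 = 193.7.
Planner: ∂(Σu_j)/∂x_i = Σα_j − 1 = 3.89 > 0, so everyone contributes w_i; X^SO = 77, W^SO = 77 + 3.89·77 = 376.53.
Deadweight loss = 182.83.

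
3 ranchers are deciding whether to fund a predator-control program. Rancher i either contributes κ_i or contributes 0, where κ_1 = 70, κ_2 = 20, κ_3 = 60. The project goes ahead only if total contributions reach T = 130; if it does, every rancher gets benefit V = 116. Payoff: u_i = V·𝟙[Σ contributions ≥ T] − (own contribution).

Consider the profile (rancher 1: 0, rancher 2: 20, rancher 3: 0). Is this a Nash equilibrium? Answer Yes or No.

No

Total = 20 < 130: not provided.
Rancher 1 (pledges 0, payoff 0): pledging 70 → total 90, payoff -70. No gain.
Rancher 2 (pledges 20, payoff -20): dropping to 0 → total 0, payoff 0. Profitable deviation.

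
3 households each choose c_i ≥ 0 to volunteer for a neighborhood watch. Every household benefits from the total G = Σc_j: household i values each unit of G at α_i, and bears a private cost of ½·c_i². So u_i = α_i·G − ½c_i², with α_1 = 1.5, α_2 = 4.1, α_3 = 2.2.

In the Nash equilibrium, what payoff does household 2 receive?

23.575

Household i's FOC: ∂u_i/∂c_i = α_i − c_i = 0, so c_i* = α_i.
NE contributions = (1.5, 4.1, 2.2); G = 7.8.
u_2 = α_2·G − ½·(c_2)² = 4.1·7.8 − ½·4.1² = 23.575.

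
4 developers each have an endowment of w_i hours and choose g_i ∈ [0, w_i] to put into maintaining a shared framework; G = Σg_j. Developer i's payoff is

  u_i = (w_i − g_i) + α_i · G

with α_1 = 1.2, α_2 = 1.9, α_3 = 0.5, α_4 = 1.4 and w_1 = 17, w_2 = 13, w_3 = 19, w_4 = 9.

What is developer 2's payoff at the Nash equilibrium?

∂u_i/∂g_i = α_i − 1, so developer i contributes w_i if α_i > 1, else 0.
α_i > 1 for i ∈ {1, 2, 4}; NE contributions (17, 13, 0, 9), G = 39.
u_2 = (13 − 13) + 1.9·39 = 74.1.

74.1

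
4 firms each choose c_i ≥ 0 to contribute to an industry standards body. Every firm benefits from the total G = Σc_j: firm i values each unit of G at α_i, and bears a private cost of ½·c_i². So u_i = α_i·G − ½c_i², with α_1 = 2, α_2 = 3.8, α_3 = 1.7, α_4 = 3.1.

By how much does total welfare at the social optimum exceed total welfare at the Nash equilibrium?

Firm i's FOC: ∂u_i/∂c_i = α_i − c_i = 0, so c_i* = α_i.
NE contributions = (2, 3.8, 1.7, 3.1); G = 10.6.
W^NE = (Σα)·G − ½Σα_i² = 10.6² − ½·30.94 = 96.89.
Planner sets c_i = Σα_j = 10.6 for every i, so G^SO = 4·10.6 = 42.4.
W^SO = (Σα)·G^SO − ½·4·(Σα)² = (4/2)·10.6² = 224.72.
Deadweight loss = W^SO − W^NE = 127.83.

127.83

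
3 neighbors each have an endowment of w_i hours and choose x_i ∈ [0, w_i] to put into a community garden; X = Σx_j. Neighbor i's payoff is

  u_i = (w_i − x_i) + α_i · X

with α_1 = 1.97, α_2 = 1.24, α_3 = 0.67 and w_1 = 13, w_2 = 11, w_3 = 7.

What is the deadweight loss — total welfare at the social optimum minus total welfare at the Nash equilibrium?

∂u_i/∂x_i = α_i − 1, so neighbor i contributes w_i if α_i > 1, else 0.
α_i > 1 for i ∈ {1, 2}; NE contributions (13, 11, 0), X = 24.
W^NE = Σw_i − X^NE + (Σα_i)·X^NE = 31 + 2.88·24 = 100.12.
Planner: ∂(Σu_j)/∂x_i = Σα_j − 1 = 2.88 > 0, so everyone contributes w_i; X^SO = 31, W^SO = 31 + 2.88·31 = 120.28.
Deadweight loss = 20.16.

20.16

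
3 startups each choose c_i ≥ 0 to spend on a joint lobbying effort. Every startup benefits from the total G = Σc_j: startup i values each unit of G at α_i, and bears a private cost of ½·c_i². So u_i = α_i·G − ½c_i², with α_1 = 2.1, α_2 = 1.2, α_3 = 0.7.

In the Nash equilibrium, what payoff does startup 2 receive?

Startup i's FOC: ∂u_i/∂c_i = α_i − c_i = 0, so c_i* = α_i.
NE contributions = (2.1, 1.2, 0.7); G = 4.
u_2 = α_2·G − ½·(c_2)² = 1.2·4 − ½·1.2² = 4.08.

4.08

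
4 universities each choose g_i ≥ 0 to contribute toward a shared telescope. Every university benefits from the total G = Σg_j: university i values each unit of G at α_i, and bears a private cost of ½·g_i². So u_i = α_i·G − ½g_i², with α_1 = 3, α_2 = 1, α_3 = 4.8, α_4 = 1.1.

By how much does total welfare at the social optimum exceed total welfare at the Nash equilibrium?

University i's FOC: ∂u_i/∂g_i = α_i − g_i = 0, so g_i* = α_i.
NE contributions = (3, 1, 4.8, 1.1); G = 9.9.
W^NE = (Σα)·G − ½Σα_i² = 9.9² − ½·34.25 = 80.885.
Planner sets g_i = Σα_j = 9.9 for every i, so G^SO = 4·9.9 = 39.6.
W^SO = (Σα)·G^SO − ½·4·(Σα)² = (4/2)·9.9² = 196.02.
Deadweight loss = W^SO − W^NE = 115.135.

115.135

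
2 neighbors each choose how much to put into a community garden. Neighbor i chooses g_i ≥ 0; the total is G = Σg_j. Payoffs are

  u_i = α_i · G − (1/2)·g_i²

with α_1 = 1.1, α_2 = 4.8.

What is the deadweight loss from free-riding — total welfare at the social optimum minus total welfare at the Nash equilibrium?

12.125

Neighbor i's FOC: ∂u_i/∂g_i = α_i − g_i = 0, so g_i* = α_i.
NE contributions = (1.1, 4.8); G = 5.9.
W^NE = (Σα)·G − ½Σα_i² = 5.9² − ½·24.25 = 22.685.
Planner sets g_i = Σα_j = 5.9 for every i, so G^SO = 2·5.9 = 11.8.
W^SO = (Σα)·G^SO − ½·2·(Σα)² = (2/2)·5.9² = 34.81.
Deadweight loss = W^SO − W^NE = 12.125.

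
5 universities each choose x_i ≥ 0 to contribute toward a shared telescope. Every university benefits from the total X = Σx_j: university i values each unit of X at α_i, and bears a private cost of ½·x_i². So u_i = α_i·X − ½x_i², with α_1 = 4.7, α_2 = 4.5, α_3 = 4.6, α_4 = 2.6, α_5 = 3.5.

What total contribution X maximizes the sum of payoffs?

99.5

Planner FOC: ∂(Σu_j)/∂x_i = (Σα_j) − x_i = 0, so x_i^SO = Σα_j = 19.9 for every i; X^SO = 99.5.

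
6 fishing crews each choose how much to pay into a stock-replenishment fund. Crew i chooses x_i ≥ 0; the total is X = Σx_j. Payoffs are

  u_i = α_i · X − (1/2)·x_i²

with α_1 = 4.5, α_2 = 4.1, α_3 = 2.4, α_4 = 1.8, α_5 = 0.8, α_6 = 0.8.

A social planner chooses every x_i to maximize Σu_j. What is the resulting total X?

Planner FOC: ∂(Σu_j)/∂x_i = (Σα_j) − x_i = 0, so x_i^SO = Σα_j = 14.4 for every i; X^SO = 86.4.

86.4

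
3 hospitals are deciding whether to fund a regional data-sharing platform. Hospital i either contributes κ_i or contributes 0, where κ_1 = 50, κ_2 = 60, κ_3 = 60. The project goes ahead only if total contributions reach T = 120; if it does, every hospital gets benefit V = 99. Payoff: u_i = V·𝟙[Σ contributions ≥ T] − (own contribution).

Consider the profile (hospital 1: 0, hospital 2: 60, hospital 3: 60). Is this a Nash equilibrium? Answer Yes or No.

Total = 120 ≥ 120: provided.
Hospital 1 (pledges 0, payoff 99): pledging 50 → total 170, payoff 49. No gain.
Hospital 2 (pledges 60, payoff 39): dropping to 0 → total 60, payoff 0. No gain.
Hospital 3 (pledges 60, payoff 39): dropping to 0 → total 60, payoff 0. No gain.

Yes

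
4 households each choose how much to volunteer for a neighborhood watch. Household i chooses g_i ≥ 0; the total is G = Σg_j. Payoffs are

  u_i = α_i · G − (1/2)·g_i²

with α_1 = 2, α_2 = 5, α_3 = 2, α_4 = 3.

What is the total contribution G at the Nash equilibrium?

12

Household i's FOC: ∂u_i/∂g_i = α_i − g_i = 0, so g_i* = α_i.
NE contributions = (2, 5, 2, 3); G = 12.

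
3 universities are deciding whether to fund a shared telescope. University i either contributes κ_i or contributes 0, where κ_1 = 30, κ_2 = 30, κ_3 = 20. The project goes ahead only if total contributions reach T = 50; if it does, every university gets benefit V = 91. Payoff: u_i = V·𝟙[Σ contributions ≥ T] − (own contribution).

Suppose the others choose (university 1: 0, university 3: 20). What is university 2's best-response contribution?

Others' total = 20. Contributing 30 brings total to 50 ≥ 50: gain V − κ_2 = 61.
Best response: 30.

30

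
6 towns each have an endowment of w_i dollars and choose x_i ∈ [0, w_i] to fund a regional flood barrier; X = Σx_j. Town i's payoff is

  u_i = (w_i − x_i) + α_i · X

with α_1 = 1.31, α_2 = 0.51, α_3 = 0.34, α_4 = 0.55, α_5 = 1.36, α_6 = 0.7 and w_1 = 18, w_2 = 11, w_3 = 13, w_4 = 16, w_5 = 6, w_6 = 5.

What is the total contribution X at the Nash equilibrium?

24

∂u_i/∂x_i = α_i − 1, so town i contributes w_i if α_i > 1, else 0.
α_i > 1 for i ∈ {1, 5}; NE contributions (18, 0, 0, 0, 6, 0), X = 24.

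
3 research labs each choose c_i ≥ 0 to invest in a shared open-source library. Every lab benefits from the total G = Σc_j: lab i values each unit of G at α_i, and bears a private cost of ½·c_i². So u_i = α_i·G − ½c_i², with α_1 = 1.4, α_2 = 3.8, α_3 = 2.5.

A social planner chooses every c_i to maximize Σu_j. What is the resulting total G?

Planner FOC: ∂(Σu_j)/∂c_i = (Σα_j) − c_i = 0, so c_i^SO = Σα_j = 7.7 for every i; G^SO = 23.1.

23.1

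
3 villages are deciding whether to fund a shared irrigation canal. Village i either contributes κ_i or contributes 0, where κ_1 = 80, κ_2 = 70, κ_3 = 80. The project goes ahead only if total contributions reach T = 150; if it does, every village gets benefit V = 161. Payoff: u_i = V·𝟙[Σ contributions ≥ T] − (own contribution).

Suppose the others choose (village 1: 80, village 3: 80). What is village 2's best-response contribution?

0

Others' total = 160 ≥ 150; contributing adds cost 70 for no extra benefit.
Best response: 0.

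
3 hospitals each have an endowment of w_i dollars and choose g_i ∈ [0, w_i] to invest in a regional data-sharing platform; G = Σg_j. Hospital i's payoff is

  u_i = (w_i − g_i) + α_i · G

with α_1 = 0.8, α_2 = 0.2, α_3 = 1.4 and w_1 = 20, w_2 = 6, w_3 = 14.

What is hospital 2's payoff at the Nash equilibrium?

8.8

∂u_i/∂g_i = α_i − 1, so hospital i contributes w_i if α_i > 1, else 0.
α_i > 1 for i ∈ {3}; NE contributions (0, 0, 14), G = 14.
u_2 = (6 − 0) + 0.2·14 = 8.8.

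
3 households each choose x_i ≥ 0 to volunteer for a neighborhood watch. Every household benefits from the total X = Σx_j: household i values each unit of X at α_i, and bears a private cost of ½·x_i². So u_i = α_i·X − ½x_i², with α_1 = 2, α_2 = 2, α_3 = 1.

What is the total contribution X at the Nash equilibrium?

5

Household i's FOC: ∂u_i/∂x_i = α_i − x_i = 0, so x_i* = α_i.
NE contributions = (2, 2, 1); X = 5.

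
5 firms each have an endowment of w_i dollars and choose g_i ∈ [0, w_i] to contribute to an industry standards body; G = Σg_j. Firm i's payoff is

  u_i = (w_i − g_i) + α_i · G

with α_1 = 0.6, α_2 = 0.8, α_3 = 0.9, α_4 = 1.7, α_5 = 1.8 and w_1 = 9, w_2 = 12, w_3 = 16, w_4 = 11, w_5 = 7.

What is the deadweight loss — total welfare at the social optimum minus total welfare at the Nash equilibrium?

∂u_i/∂g_i = α_i − 1, so firm i contributes w_i if α_i > 1, else 0.
α_i > 1 for i ∈ {4, 5}; NE contributions (0, 0, 0, 11, 7), G = 18.
W^NE = Σw_i − G^NE + (Σα_i)·G^NE = 55 + 4.8·18 = 141.4.
Planner: ∂(Σu_j)/∂g_i = Σα_j − 1 = 4.8 > 0, so everyone contributes w_i; G^SO = 55, W^SO = 55 + 4.8·55 = 319.
Deadweight loss = 177.6.

177.6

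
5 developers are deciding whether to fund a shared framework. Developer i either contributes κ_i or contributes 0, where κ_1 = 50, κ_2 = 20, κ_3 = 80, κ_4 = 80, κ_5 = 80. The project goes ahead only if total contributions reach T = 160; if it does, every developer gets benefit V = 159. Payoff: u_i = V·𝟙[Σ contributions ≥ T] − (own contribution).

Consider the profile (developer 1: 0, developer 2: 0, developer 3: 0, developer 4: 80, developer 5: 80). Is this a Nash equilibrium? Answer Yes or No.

Yes

Total = 160 ≥ 160: provided.
Developer 1 (pledges 0, payoff 159): pledging 50 → total 210, payoff 109. No gain.
Developer 2 (pledges 0, payoff 159): pledging 20 → total 180, payoff 139. No gain.
Developer 3 (pledges 0, payoff 159): pledging 80 → total 240, payoff 79. No gain.
Developer 4 (pledges 80, payoff 79): dropping to 0 → total 80, payoff 0. No gain.
Developer 5 (pledges 80, payoff 79): dropping to 0 → total 80, payoff 0. No gain.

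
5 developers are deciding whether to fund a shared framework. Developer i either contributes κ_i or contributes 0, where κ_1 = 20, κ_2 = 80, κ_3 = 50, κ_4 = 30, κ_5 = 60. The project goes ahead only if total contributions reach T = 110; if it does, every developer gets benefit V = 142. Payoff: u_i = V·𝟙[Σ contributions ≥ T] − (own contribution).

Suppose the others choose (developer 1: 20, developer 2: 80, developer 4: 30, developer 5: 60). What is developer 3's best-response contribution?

0

Others' total = 190 ≥ 110; contributing adds cost 50 for no extra benefit.
Best response: 0.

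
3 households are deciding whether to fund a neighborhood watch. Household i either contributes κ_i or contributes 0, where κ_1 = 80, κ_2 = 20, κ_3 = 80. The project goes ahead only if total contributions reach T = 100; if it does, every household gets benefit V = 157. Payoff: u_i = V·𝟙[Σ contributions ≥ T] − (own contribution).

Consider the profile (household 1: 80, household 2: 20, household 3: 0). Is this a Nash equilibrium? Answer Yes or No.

Yes

Total = 100 ≥ 100: provided.
Household 1 (pledges 80, payoff 77): dropping to 0 → total 20, payoff 0. No gain.
Household 2 (pledges 20, payoff 137): dropping to 0 → total 80, payoff 0. No gain.
Household 3 (pledges 0, payoff 157): pledging 80 → total 180, payoff 77. No gain.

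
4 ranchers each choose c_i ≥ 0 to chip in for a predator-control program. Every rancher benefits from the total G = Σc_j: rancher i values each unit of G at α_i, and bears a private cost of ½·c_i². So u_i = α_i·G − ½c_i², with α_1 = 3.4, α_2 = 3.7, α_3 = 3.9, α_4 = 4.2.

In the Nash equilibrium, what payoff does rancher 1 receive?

Rancher i's FOC: ∂u_i/∂c_i = α_i − c_i = 0, so c_i* = α_i.
NE contributions = (3.4, 3.7, 3.9, 4.2); G = 15.2.
u_1 = α_1·G − ½·(c_1)² = 3.4·15.2 − ½·3.4² = 45.9.

45.9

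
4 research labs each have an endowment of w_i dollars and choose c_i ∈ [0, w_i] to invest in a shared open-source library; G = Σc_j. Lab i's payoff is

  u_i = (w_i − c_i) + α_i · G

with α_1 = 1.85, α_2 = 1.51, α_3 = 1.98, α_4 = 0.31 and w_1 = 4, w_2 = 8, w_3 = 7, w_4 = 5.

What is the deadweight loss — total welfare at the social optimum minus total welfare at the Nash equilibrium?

∂u_i/∂c_i = α_i − 1, so lab i contributes w_i if α_i > 1, else 0.
α_i > 1 for i ∈ {1, 2, 3}; NE contributions (4, 8, 7, 0), G = 19.
W^NE = Σw_i − G^NE + (Σα_i)·G^NE = 24 + 4.65·19 = 112.35.
Planner: ∂(Σu_j)/∂c_i = Σα_j − 1 = 4.65 > 0, so everyone contributes w_i; G^SO = 24, W^SO = 24 + 4.65·24 = 135.6.
Deadweight loss = 23.25.

23.25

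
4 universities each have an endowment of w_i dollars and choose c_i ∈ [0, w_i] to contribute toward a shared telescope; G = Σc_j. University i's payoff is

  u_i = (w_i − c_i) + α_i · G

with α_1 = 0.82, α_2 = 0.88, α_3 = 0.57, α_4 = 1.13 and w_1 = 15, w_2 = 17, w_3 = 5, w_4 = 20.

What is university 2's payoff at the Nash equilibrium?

∂u_i/∂c_i = α_i − 1, so university i contributes w_i if α_i > 1, else 0.
α_i > 1 for i ∈ {4}; NE contributions (0, 0, 0, 20), G = 20.
u_2 = (17 − 0) + 0.88·20 = 34.6.

34.6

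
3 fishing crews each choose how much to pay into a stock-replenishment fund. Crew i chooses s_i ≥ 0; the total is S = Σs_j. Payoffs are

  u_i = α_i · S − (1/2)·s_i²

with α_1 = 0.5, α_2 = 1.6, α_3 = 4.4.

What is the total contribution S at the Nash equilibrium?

6.5

Crew i's FOC: ∂u_i/∂s_i = α_i − s_i = 0, so s_i* = α_i.
NE contributions = (0.5, 1.6, 4.4); S = 6.5.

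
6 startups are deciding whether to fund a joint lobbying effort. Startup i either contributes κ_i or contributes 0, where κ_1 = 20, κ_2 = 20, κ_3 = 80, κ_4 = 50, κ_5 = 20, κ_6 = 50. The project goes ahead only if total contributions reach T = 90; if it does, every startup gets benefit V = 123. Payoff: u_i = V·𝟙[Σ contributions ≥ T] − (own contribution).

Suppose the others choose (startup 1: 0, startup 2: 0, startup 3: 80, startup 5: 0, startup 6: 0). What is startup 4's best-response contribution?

50

Others' total = 80. Contributing 50 brings total to 130 ≥ 90: gain V − κ_4 = 73.
Best response: 50.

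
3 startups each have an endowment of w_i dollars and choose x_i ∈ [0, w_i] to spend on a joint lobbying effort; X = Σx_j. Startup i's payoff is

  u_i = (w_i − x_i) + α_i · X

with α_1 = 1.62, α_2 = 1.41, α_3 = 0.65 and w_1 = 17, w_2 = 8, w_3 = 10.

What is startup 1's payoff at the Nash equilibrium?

40.5

∂u_i/∂x_i = α_i − 1, so startup i contributes w_i if α_i > 1, else 0.
α_i > 1 for i ∈ {1, 2}; NE contributions (17, 8, 0), X = 25.
u_1 = (17 − 17) + 1.62·25 = 40.5.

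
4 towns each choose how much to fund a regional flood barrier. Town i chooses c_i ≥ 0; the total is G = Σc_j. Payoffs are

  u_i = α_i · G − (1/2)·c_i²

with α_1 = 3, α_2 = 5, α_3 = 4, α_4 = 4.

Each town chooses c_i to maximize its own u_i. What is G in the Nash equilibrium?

16

Town i's FOC: ∂u_i/∂c_i = α_i − c_i = 0, so c_i* = α_i.
NE contributions = (3, 5, 4, 4); G = 16.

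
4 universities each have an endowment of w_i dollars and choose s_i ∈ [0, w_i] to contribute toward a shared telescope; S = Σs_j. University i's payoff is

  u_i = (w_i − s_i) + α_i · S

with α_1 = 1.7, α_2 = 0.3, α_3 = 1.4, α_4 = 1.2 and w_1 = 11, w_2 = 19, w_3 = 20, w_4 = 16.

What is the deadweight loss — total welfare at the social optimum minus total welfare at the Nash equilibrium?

68.4

∂u_i/∂s_i = α_i − 1, so university i contributes w_i if α_i > 1, else 0.
α_i > 1 for i ∈ {1, 3, 4}; NE contributions (11, 0, 20, 16), S = 47.
W^NE = Σw_i − S^NE + (Σα_i)·S^NE = 66 + 3.6·47 = 235.2.
Planner: ∂(Σu_j)/∂s_i = Σα_j − 1 = 3.6 > 0, so everyone contributes w_i; S^SO = 66, W^SO = 66 + 3.6·66 = 303.6.
Deadweight loss = 68.4.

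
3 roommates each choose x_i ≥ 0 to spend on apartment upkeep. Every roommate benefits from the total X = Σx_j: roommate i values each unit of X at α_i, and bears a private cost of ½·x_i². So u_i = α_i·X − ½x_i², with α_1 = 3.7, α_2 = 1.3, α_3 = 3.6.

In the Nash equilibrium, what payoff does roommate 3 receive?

24.48

Roommate i's FOC: ∂u_i/∂x_i = α_i − x_i = 0, so x_i* = α_i.
NE contributions = (3.7, 1.3, 3.6); X = 8.6.
u_3 = α_3·X − ½·(x_3)² = 3.6·8.6 − ½·3.6² = 24.48.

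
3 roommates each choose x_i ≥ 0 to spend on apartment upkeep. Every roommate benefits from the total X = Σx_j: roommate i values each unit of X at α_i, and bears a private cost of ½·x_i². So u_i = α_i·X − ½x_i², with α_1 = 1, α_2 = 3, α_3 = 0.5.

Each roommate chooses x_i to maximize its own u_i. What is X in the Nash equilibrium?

Roommate i's FOC: ∂u_i/∂x_i = α_i − x_i = 0, so x_i* = α_i.
NE contributions = (1, 3, 0.5); X = 4.5.

4.5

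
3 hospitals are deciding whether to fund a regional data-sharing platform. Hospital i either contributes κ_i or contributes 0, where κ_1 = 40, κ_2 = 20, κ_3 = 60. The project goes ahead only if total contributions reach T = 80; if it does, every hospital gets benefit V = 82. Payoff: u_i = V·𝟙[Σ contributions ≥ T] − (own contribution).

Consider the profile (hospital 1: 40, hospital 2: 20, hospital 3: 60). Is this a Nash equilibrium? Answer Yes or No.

Total = 120 ≥ 80: provided.
Hospital 1 (pledges 40, payoff 42): dropping to 0 → total 80, payoff 82. Profitable deviation.

No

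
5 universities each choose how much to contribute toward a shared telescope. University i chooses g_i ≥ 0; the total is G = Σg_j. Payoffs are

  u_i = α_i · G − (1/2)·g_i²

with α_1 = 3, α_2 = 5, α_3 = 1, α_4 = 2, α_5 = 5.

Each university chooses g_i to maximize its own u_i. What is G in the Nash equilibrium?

University i's FOC: ∂u_i/∂g_i = α_i − g_i = 0, so g_i* = α_i.
NE contributions = (3, 5, 1, 2, 5); G = 16.

16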